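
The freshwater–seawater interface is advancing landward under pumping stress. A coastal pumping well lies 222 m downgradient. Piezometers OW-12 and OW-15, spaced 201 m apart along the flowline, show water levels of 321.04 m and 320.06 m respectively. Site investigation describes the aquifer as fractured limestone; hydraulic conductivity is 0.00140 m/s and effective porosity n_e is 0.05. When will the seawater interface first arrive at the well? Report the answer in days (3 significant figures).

Hydraulic gradient i = (321.04 − 320.06) / 201 = 0.98 / 201 = 0.004876
K = 0.00140 m/s × 86400 s/d = 121.0 m/d
Specific discharge q = 121.0 × 0.004876 = 0.5898 m/d
Seepage velocity v = q / n = 0.5898 / 0.05 = 11.80 m/d
t = L / v = 222 / 11.80 = 18.82 d

18.8 days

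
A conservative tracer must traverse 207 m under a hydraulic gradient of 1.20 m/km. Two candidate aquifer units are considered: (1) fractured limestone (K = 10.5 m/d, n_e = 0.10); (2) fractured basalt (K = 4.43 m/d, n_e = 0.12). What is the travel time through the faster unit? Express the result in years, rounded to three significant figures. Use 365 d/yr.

4.50 years

Unit 1 (fractured limestone): v = 10.5×0.0012/0.10 = 0.1260 m/d, t = 207/0.1260 = 1643 d
Unit 2 (fractured basalt): v = 4.43×0.0012/0.12 = 0.04430 m/d, t = 207/0.04430 = 4673 d
Faster: 1643 d / 365 = 4.50 yr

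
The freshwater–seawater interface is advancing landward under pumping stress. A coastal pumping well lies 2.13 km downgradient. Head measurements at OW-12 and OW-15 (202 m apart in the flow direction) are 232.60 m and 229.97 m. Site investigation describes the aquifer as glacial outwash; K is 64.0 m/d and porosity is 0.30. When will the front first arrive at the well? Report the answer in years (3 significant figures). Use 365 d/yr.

2.10 years

Hydraulic gradient i = (232.60 − 229.97) / 202 = 2.63 / 202 = 0.01302
Darcy flux q = K·i = 64.0 × 0.01302 = 0.8333 m/d
v_s = q/n_e = 0.8333/0.30 = 2.778 m/d
L = 2.13 km = 2130 m
t = L / v = 2130 / 2.778 = 766.9 d
   = 766.9 / 365 = 2.10 yr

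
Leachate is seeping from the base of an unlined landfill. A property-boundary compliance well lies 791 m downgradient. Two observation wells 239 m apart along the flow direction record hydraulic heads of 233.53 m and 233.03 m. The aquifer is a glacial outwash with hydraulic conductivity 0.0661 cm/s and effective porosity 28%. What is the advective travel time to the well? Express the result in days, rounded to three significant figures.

Hydraulic gradient i = (233.53 − 233.03) / 239 = 0.50 / 239 = 0.002092
K = 0.0661 cm/s × 864 = 57.11 m/d
Darcy flux q = K·i = 57.11 × 0.002092 = 0.1195 m/d
v_s = q/n_e = 0.1195/0.28 = 0.4267 m/d
t = L / v = 791 / 0.4267 = 1854 d

1850 days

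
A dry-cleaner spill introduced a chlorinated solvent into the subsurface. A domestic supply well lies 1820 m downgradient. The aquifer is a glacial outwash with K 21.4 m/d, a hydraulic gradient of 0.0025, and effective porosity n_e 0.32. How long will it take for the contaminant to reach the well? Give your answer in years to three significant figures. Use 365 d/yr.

29.8 years

Specific discharge q = 21.4 × 0.0025 = 0.05350 m/d
Average linear velocity = 0.05350 / 0.32 = 0.1672 m/d
t = L / v = 1820 / 0.1672 = 10890 d
   = 10890 / 365 = 29.8 yr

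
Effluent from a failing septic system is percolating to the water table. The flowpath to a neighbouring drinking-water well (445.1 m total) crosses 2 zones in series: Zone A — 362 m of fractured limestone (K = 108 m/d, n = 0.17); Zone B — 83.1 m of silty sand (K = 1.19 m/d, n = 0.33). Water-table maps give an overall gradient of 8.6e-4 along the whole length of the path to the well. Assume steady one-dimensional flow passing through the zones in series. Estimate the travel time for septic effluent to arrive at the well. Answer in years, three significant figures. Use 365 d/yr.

46.6 years

Continuity: the same q passes through each zone, so ΔH = q·Σ(L_j/K_j) — the zones act as resistances in series.
Σ(L/K) = 362/108 + 83.1/1.19 = 3.352 + 69.83 = 73.18 d
K_eq = L_total / Σ(L/K) = 445.1 / 73.18 = 6.082 m/d
q = K_eq · i = 6.082 × 8.6e-4 = 0.005230 m/d (same in every zone)
Zone A: v = q/n = 0.005230/0.17 = 0.03077 m/d → t_A = 362/0.03077 = 11770 d
Zone B: v = q/n = 0.005230/0.33 = 0.01585 m/d → t_B = 83.1/0.01585 = 5243 d
Total t = 11770 + 5243 = 17010 d
   = 17010 / 365 = 46.6 yr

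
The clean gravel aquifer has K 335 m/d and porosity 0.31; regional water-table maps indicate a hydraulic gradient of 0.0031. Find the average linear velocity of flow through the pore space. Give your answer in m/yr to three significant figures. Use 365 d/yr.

1220 m/yr

q = Ki = 335 × 0.0031 = 1.039 m/d
v = Ki/n = 335·0.0031/0.31 = 3.350 m/d
   = 3.350 × 365 = 1220 m/yr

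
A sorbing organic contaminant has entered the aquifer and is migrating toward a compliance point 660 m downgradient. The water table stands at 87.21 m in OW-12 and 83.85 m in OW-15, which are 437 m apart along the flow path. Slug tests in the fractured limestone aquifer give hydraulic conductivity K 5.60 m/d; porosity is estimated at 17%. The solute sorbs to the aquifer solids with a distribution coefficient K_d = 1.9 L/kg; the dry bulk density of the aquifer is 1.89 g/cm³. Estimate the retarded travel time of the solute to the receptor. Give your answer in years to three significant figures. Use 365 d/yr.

158 years

Hydraulic gradient i = (87.21 − 83.85) / 437 = 3.36 / 437 = 0.007689
q = Ki = 5.60 × 0.007689 = 0.04306 m/d
Seepage velocity v = q / n = 0.04306 / 0.17 = 0.2533 m/d
Retardation R = 1 + ρ_b·K_d/n = 1 + 1.89×1.9/0.17 = 22.12
Contaminant velocity v_c = v/R = 0.2533/22.12 = 0.01145 m/d
t = L/v_c = 660/0.01145 = 57650 d
   = 57650/365 = 158 yr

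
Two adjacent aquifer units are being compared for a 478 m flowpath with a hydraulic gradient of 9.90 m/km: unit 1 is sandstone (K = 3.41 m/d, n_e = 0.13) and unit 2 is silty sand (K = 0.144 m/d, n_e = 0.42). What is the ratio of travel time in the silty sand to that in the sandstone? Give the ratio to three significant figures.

76.5

Unit 1 (sandstone): v = 3.41×0.0099/0.13 = 0.2597 m/d, t = 478/0.2597 = 1841 d
Unit 2 (silty sand): v = 0.144×0.0099/0.42 = 0.003394 m/d, t = 478/0.003394 = 140800 d
t(silty sand) / t(sandstone) = 140800/1841 = 76.5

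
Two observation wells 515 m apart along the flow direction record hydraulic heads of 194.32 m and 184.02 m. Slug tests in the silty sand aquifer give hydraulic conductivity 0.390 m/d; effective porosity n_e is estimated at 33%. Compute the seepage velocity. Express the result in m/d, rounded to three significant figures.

0.0236 m/d

Hydraulic gradient i = (194.32 − 184.02) / 515 = 10.30 / 515 = 0.02000
Darcy flux q = K·i = 0.390 × 0.02000 = 0.007800 m/d
v_s = q/n_e = 0.007800/0.33 = 0.02364 m/d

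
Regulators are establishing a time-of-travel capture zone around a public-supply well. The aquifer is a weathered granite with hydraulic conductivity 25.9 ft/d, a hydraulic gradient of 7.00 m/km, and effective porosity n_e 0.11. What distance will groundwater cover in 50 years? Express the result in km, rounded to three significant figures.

9.17 km

K = 25.9 ft/d × 0.3048 = 7.894 m/d
Darcy flux q = K·i = 7.894 × 0.0070 = 0.05526 m/d
v = Ki/n = 7.894·0.0070/0.11 = 0.5024 m/d
T = 50 yr × 365 = 18250 d
L = v × T = 0.5024 × 18250 = 9168 m
   = 9.17 km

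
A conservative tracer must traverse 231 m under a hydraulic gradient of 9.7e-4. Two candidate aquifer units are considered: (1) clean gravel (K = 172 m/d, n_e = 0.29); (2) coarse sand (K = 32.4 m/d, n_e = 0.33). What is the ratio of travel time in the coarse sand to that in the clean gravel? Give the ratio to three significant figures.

Unit 1 (clean gravel): v = 172×9.7e-4/0.29 = 0.5753 m/d, t = 231/0.5753 = 401.5 d
Unit 2 (coarse sand): v = 32.4×9.7e-4/0.33 = 0.09524 m/d, t = 231/0.09524 = 2426 d
t(coarse sand) / t(clean gravel) = 2426/401.5 = 6.04

6.04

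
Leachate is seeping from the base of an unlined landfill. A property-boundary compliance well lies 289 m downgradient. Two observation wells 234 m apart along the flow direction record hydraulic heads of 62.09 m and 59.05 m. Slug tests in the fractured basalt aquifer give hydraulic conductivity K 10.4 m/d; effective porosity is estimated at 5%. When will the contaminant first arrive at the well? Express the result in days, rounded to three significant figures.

Hydraulic gradient i = (62.09 − 59.05) / 234 = 3.04 / 234 = 0.01299
Specific discharge q = 10.4 × 0.01299 = 0.1351 m/d
v_s = q/n_e = 0.1351/0.05 = 2.702 m/d
t = L / v = 289 / 2.702 = 106.9 d

107 days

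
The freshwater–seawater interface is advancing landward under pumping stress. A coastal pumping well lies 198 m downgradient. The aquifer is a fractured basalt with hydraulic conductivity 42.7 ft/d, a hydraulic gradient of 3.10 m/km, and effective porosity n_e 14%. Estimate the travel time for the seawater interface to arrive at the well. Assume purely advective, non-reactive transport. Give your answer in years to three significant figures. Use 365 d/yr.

K = 42.7 ft/d × 0.3048 = 13.01 m/d
Darcy flux q = K·i = 13.01 × 0.0031 = 0.04035 m/d
v = Ki/n = 13.01·0.0031/0.14 = 0.2882 m/d
t = L / v = 198 / 0.2882 = 687.1 d
   = 687.1 / 365 = 1.88 yr

1.88 years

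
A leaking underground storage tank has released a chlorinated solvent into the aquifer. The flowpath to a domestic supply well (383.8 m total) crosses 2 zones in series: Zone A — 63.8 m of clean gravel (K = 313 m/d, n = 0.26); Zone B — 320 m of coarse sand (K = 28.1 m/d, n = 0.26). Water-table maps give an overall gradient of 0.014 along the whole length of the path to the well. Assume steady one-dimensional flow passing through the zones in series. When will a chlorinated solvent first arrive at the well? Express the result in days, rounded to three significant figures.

215 days

Steady 1-D flow in series ⇒ the Darcy flux q is identical in every zone and the zone head losses add (resistances L/K in series).
Σ(L/K) = 63.8/313 + 320/28.1 = 0.2038 + 11.39 = 11.59 d
K_eq = L_total / Σ(L/K) = 383.8 / 11.59 = 33.11 m/d
q = K_eq · i = 33.11 × 0.014 = 0.4635 m/d (same in every zone)
Zone A: v = q/n = 0.4635/0.26 = 1.783 m/d → t_A = 63.8/1.783 = 35.79 d
Zone B: v = q/n = 0.4635/0.26 = 1.783 m/d → t_B = 320/1.783 = 179.5 d
Total t = 35.79 + 179.5 = 215.3 d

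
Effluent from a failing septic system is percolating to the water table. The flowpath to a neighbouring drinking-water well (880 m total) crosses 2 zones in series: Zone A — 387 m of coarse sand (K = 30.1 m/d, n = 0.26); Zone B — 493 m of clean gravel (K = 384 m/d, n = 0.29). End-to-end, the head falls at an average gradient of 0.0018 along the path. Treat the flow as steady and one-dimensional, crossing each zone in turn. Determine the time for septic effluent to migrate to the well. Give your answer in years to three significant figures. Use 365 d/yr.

Steady 1-D flow in series ⇒ the Darcy flux q is identical in every zone and the zone head losses add (resistances L/K in series).
Σ(L/K) = 387/30.1 + 493/384 = 12.86 + 1.284 = 14.14 d
K_eq = L_total / Σ(L/K) = 880 / 14.14 = 62.23 m/d
q = K_eq · i = 62.23 × 0.0018 = 0.1120 m/d (same in every zone)
Zone A: v = q/n = 0.1120/0.26 = 0.4308 m/d → t_A = 387/0.4308 = 898.3 d
Zone B: v = q/n = 0.1120/0.29 = 0.3863 m/d → t_B = 493/0.3863 = 1276 d
Total t = 898.3 + 1276 = 2175 d
   = 2175 / 365 = 5.96 yr

5.96 years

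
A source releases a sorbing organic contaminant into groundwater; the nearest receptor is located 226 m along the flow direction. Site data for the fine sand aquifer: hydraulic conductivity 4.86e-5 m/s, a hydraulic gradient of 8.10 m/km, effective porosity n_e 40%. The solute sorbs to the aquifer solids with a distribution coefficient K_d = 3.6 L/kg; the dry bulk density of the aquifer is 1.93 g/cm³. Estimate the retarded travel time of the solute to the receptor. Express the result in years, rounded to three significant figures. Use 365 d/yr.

K = 4.86e-5 m/s × 86400 s/d = 4.199 m/d
q = Ki = 4.199 × 0.0081 = 0.03401 m/d
Seepage velocity v = q / n = 0.03401 / 0.40 = 0.08503 m/d
Retardation R = 1 + ρ_b·K_d/n = 1 + 1.93×3.6/0.40 = 18.37
Contaminant velocity v_c = v/R = 0.08503/18.37 = 0.004629 m/d
t = L/v_c = 226/0.004629 = 48830 d
   = 48830/365 = 134 yr

134 years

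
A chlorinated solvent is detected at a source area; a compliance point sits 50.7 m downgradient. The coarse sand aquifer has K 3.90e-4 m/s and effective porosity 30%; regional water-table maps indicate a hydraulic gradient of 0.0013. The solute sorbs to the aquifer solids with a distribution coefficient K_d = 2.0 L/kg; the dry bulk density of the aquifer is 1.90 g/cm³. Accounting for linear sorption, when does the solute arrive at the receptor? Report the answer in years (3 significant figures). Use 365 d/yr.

K = 3.90e-4 m/s × 86400 s/d = 33.70 m/d
Specific discharge q = 33.70 × 0.0013 = 0.04380 m/d
v = Ki/n = 33.70·0.0013/0.30 = 0.1460 m/d
Retardation R = 1 + ρ_b·K_d/n = 1 + 1.90×2.0/0.30 = 13.67
Contaminant velocity v_c = v/R = 0.1460/13.67 = 0.01068 m/d
t = L/v_c = 50.7/0.01068 = 4745 d
   = 4745/365 = 13.0 yr

13.0 years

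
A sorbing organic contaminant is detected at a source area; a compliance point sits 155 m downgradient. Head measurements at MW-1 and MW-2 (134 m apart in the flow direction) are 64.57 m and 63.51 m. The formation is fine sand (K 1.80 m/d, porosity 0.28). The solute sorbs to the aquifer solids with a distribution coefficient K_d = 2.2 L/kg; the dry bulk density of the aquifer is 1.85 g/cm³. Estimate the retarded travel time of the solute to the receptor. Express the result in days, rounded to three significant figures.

47400 days

Hydraulic gradient i = (64.57 − 63.51) / 134 = 1.06 / 134 = 0.007910
q = Ki = 1.80 × 0.007910 = 0.01424 m/d
Seepage velocity v = q / n = 0.01424 / 0.28 = 0.05085 m/d
Retardation R = 1 + ρ_b·K_d/n = 1 + 1.85×2.2/0.28 = 15.54
Contaminant velocity v_c = v/R = 0.05085/15.54 = 0.003273 m/d
t = L/v_c = 155/0.003273 = 47350 d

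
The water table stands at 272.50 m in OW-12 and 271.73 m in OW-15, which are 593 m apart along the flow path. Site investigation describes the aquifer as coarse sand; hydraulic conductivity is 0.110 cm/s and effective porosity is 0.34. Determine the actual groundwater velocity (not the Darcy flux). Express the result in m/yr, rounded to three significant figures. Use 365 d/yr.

132 m/yr

Hydraulic gradient i = (272.50 − 271.73) / 593 = 0.77 / 593 = 0.001298
K = 0.110 cm/s × 864 = 95.04 m/d
Specific discharge q = 95.04 × 0.001298 = 0.1234 m/d
v = Ki/n = 95.04·0.001298/0.34 = 0.3630 m/d
   = 0.3630 × 365 = 132 m/yr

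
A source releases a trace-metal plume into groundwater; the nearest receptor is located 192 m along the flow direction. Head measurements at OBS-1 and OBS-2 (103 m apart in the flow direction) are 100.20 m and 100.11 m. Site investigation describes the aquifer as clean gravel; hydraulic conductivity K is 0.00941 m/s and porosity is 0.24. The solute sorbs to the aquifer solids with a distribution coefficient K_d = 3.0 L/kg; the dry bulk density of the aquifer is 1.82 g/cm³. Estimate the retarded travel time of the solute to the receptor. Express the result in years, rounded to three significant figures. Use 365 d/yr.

4.22 years

Hydraulic gradient i = (100.20 − 100.11) / 103 = 0.09 / 103 = 8.738e-4
K = 0.00941 m/s × 86400 s/d = 813.0 m/d
q = Ki = 813.0 × 8.738e-4 = 0.7104 m/d
Seepage velocity v = q / n = 0.7104 / 0.24 = 2.960 m/d
Retardation R = 1 + ρ_b·K_d/n = 1 + 1.82×3.0/0.24 = 23.75
Contaminant velocity v_c = v/R = 2.960/23.75 = 0.1246 m/d
t = L/v_c = 192/0.1246 = 1541 d
   = 1541/365 = 4.22 yr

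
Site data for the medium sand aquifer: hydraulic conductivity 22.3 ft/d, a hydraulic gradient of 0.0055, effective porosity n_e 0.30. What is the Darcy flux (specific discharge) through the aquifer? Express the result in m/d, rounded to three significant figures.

K = 22.3 ft/d × 0.3048 = 6.797 m/d
Darcy flux q = K·i = 6.797 × 0.0055 = 0.03738 m/d

0.0374 m/d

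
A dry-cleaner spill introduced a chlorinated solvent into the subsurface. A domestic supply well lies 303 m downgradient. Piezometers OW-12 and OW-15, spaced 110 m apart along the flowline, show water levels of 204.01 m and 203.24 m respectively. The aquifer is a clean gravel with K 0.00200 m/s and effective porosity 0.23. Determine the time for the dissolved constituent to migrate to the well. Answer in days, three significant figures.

57.6 days

Hydraulic gradient i = (204.01 − 203.24) / 110 = 0.77 / 110 = 0.007000
K = 0.00200 m/s × 86400 s/d = 172.8 m/d
q = Ki = 172.8 × 0.007000 = 1.210 m/d
Seepage velocity v = q / n = 1.210 / 0.23 = 5.259 m/d
t = L / v = 303 / 5.259 = 57.61 d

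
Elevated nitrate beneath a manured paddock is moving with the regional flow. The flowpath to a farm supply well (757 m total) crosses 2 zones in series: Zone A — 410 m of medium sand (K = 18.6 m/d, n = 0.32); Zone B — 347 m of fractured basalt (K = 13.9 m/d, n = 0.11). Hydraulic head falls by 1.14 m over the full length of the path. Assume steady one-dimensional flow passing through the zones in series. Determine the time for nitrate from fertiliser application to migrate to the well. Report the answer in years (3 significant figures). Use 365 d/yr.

Continuity: the same q passes through each zone, so ΔH = q·Σ(L_j/K_j) — the zones act as resistances in series.
Σ(L/K) = 410/18.6 + 347/13.9 = 22.04 + 24.96 = 47.01 d
q = ΔH / Σ(L/K) = 1.14 / 47.01 = 0.02425 m/d (same in every zone)
Zone A: v = q/n = 0.02425/0.32 = 0.07579 m/d → t_A = 410/0.07579 = 5410 d
Zone B: v = q/n = 0.02425/0.11 = 0.2205 m/d → t_B = 347/0.2205 = 1574 d
Total t = 5410 + 1574 = 6984 d
   = 6984 / 365 = 19.1 yr

19.1 years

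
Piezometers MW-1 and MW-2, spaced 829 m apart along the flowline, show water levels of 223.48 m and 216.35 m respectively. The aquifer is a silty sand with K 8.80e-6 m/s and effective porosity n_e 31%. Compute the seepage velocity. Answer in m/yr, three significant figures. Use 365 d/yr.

Hydraulic gradient i = (223.48 − 216.35) / 829 = 7.13 / 829 = 0.008601
K = 8.80e-6 m/s × 86400 s/d = 0.7603 m/d
Specific discharge q = 0.7603 × 0.008601 = 0.006539 m/d
Average linear velocity = 0.006539 / 0.31 = 0.02109 m/d
   = 0.02109 × 365 = 7.70 m/yr

7.70 m/yr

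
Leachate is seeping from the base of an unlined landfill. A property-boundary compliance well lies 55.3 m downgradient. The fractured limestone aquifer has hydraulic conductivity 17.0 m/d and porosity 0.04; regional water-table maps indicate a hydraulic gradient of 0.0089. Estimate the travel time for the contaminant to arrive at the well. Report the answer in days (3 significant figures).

Specific discharge q = 17.0 × 0.0089 = 0.1513 m/d
v_s = q/n_e = 0.1513/0.04 = 3.782 m/d
t = L / v = 55.3 / 3.782 = 14.62 d

14.6 days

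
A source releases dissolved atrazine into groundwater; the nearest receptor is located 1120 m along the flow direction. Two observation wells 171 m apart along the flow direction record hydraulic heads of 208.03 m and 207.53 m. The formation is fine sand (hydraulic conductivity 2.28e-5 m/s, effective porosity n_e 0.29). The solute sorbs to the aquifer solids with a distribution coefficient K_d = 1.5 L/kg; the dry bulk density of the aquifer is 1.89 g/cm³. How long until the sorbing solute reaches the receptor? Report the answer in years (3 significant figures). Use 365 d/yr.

Hydraulic gradient i = (208.03 − 207.53) / 171 = 0.50 / 171 = 0.002924
K = 2.28e-5 m/s × 86400 s/d = 1.970 m/d
Darcy flux q = K·i = 1.970 × 0.002924 = 0.005760 m/d
v_s = q/n_e = 0.005760/0.29 = 0.01986 m/d
Retardation R = 1 + ρ_b·K_d/n = 1 + 1.89×1.5/0.29 = 10.78
Contaminant velocity v_c = v/R = 0.01986/10.78 = 0.001843 m/d
t = L/v_c = 1120/0.001843 = 607600 d
   = 607600/365 = 1660 yr

1660 years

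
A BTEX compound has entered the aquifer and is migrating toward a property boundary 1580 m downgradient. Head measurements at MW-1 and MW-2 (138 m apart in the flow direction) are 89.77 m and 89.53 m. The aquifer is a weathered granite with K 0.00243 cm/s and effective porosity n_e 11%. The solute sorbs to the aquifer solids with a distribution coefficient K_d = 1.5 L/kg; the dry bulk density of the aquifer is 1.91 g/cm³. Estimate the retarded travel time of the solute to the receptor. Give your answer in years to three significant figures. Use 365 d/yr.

3530 years

Hydraulic gradient i = (89.77 − 89.53) / 138 = 0.24 / 138 = 0.001739
K = 0.00243 cm/s × 864 = 2.100 m/d
Darcy flux q = K·i = 2.100 × 0.001739 = 0.003651 m/d
v = Ki/n = 2.100·0.001739/0.11 = 0.03319 m/d
Retardation R = 1 + ρ_b·K_d/n = 1 + 1.91×1.5/0.11 = 27.05
Contaminant velocity v_c = v/R = 0.03319/27.05 = 0.001227 m/d
t = L/v_c = 1580/0.001227 = 1.287e6 d
   = 1.287e6/365 = 3530 yr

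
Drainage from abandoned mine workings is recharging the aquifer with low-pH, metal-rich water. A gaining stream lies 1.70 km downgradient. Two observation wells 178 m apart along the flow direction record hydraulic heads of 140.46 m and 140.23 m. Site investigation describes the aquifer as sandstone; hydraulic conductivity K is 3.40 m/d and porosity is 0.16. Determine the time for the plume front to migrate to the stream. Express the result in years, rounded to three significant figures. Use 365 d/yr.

170 years

Hydraulic gradient i = (140.46 − 140.23) / 178 = 0.23 / 178 = 0.001292
Specific discharge q = 3.40 × 0.001292 = 0.004393 m/d
v_s = q/n_e = 0.004393/0.16 = 0.02746 m/d
L = 1.70 km = 1700 m
t = L / v = 1700 / 0.02746 = 61910 d
   = 61910 / 365 = 170 yr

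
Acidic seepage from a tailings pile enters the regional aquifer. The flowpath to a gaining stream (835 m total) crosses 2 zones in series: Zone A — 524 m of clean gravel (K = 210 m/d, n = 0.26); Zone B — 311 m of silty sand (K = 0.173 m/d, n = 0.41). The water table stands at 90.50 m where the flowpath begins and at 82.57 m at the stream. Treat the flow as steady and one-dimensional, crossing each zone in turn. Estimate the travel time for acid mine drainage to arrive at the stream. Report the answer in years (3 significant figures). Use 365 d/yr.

164 years

Total head drop ΔH = 90.50 − 82.57 = 7.93 m
Steady 1-D flow in series ⇒ the Darcy flux q is identical in every zone and the zone head losses add (resistances L/K in series).
Σ(L/K) = 524/210 + 311/0.173 = 2.495 + 1798 = 1800 d
q = ΔH / Σ(L/K) = 7.93 / 1800 = 0.004405 m/d (same in every zone)
Zone A: v = q/n = 0.004405/0.26 = 0.01694 m/d → t_A = 524/0.01694 = 30930 d
Zone B: v = q/n = 0.004405/0.41 = 0.01074 m/d → t_B = 311/0.01074 = 28950 d
Total t = 30930 + 28950 = 59870 d
   = 59870 / 365 = 164 yr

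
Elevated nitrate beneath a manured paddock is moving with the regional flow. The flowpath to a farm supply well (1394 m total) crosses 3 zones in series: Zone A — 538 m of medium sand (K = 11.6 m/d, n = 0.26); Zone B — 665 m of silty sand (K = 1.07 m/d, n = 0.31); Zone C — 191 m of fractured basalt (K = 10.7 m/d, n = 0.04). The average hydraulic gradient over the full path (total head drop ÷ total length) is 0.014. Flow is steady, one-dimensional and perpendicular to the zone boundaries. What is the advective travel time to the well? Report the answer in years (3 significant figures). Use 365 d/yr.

For zones in series the flux q is common to all zones; the equivalent conductivity is the harmonic (thickness-weighted) mean, K_eq = L_total / Σ(L_j/K_j).
Σ(L/K) = 538/11.6 + 665/1.07 + 191/10.7 = 46.38 + 621.5 + 17.85 = 685.7 d
K_eq = L_total / Σ(L/K) = 1394 / 685.7 = 2.033 m/d
q = K_eq · i = 2.033 × 0.014 = 0.02846 m/d (same in every zone)
Zone A: v = q/n = 0.02846/0.26 = 0.1095 m/d → t_A = 538/0.1095 = 4915 d
Zone B: v = q/n = 0.02846/0.31 = 0.09181 m/d → t_B = 665/0.09181 = 7243 d
Zone C: v = q/n = 0.02846/0.04 = 0.7115 m/d → t_C = 191/0.7115 = 268.4 d
Total t = 4915 + 7243 + 268.4 = 12430 d
   = 12430 / 365 = 34.0 yr

34.0 years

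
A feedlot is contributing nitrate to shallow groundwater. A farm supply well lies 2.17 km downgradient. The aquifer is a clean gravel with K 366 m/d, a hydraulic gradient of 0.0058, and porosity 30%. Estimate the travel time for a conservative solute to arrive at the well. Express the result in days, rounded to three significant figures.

Darcy flux q = K·i = 366 × 0.0058 = 2.123 m/d
Seepage velocity v = q / n = 2.123 / 0.30 = 7.076 m/d
L = 2.17 km = 2170 m
t = L / v = 2170 / 7.076 = 306.7 d

307 days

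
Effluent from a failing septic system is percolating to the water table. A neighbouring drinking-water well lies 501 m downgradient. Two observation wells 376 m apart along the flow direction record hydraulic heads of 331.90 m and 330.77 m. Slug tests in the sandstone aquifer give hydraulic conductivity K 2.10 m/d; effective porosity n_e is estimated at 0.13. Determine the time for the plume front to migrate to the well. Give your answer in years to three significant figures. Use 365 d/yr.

Hydraulic gradient i = (331.90 − 330.77) / 376 = 1.13 / 376 = 0.003005
Darcy flux q = K·i = 2.10 × 0.003005 = 0.006311 m/d
Seepage velocity v = q / n = 0.006311 / 0.13 = 0.04855 m/d
t = L / v = 501 / 0.04855 = 10320 d
   = 10320 / 365 = 28.3 yr

28.3 years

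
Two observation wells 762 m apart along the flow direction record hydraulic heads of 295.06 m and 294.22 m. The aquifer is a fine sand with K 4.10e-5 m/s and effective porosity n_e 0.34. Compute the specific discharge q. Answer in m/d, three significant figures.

Hydraulic gradient i = (295.06 − 294.22) / 762 = 0.84 / 762 = 0.001102
K = 4.10e-5 m/s × 86400 s/d = 3.542 m/d
Darcy flux q = K·i = 3.542 × 0.001102 = 0.003905 m/d

0.00391 m/d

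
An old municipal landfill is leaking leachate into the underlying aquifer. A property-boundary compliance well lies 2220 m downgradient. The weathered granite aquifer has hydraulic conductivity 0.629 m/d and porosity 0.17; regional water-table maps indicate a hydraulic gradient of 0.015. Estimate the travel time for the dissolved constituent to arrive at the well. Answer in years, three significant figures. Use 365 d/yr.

Specific discharge q = 0.629 × 0.015 = 0.009435 m/d
v = Ki/n = 0.629·0.015/0.17 = 0.05550 m/d
t = L / v = 2220 / 0.05550 = 40000 d
   = 40000 / 365 = 110 yr

110 years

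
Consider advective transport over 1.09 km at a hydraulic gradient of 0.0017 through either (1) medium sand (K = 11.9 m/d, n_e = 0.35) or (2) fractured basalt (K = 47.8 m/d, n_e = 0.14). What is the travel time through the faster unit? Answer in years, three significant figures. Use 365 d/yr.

5.14 years

Unit 1 (medium sand): v = 11.9×0.0017/0.35 = 0.05780 m/d, t = 1090/0.05780 = 18860 d
Unit 2 (fractured basalt): v = 47.8×0.0017/0.14 = 0.5804 m/d, t = 1090/0.5804 = 1878 d
Faster: 1878 d / 365 = 5.14 yr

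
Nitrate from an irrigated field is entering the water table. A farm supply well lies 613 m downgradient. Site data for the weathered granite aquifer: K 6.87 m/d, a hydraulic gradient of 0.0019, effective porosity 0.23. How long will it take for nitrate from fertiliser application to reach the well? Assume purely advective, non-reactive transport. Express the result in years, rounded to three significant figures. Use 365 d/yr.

q = Ki = 6.87 × 0.0019 = 0.01305 m/d
v = Ki/n = 6.87·0.0019/0.23 = 0.05675 m/d
t = L / v = 613 / 0.05675 = 10800 d
   = 10800 / 365 = 29.6 yr

29.6 years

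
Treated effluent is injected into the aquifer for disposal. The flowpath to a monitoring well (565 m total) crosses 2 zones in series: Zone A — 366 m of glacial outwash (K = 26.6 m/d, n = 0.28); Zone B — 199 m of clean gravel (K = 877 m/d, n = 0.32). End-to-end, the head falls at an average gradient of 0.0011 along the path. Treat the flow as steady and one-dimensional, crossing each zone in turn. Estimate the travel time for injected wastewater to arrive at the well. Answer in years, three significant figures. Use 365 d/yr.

Steady 1-D flow in series ⇒ the Darcy flux q is identical in every zone and the zone head losses add (resistances L/K in series).
Σ(L/K) = 366/26.6 + 199/877 = 13.76 + 0.2269 = 13.99 d
K_eq = L_total / Σ(L/K) = 565 / 13.99 = 40.40 m/d
q = K_eq · i = 40.40 × 0.0011 = 0.04444 m/d (same in every zone)
Zone A: v = q/n = 0.04444/0.28 = 0.1587 m/d → t_A = 366/0.1587 = 2306 d
Zone B: v = q/n = 0.04444/0.32 = 0.1389 m/d → t_B = 199/0.1389 = 1433 d
Total t = 2306 + 1433 = 3739 d
   = 3739 / 365 = 10.2 yr

10.2 years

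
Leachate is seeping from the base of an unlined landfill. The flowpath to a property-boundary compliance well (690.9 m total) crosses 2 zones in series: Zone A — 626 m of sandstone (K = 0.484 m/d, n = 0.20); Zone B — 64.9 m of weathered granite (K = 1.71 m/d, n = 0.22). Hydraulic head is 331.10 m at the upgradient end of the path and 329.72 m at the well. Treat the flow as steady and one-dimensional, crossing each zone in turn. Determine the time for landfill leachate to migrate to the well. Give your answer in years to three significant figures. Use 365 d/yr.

369 years

Total head drop ΔH = 331.10 − 329.72 = 1.38 m
Steady 1-D flow in series ⇒ the Darcy flux q is identical in every zone and the zone head losses add (resistances L/K in series).
Σ(L/K) = 626/0.484 + 64.9/1.71 = 1293 + 37.95 = 1331 d
q = ΔH / Σ(L/K) = 1.38 / 1331 = 0.001037 m/d (same in every zone)
Zone A: v = q/n = 0.001037/0.20 = 0.005183 m/d → t_A = 626/0.005183 = 120800 d
Zone B: v = q/n = 0.001037/0.22 = 0.004712 m/d → t_B = 64.9/0.004712 = 13770 d
Total t = 120800 + 13770 = 134600 d
   = 134600 / 365 = 369 yr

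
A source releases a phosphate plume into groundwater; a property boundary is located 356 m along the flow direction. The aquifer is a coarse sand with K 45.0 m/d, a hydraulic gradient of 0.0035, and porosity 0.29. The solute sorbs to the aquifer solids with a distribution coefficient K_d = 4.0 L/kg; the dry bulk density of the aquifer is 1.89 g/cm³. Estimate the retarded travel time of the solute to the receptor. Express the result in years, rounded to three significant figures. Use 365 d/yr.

Specific discharge q = 45.0 × 0.0035 = 0.1575 m/d
Average linear velocity = 0.1575 / 0.29 = 0.5431 m/d
Retardation R = 1 + ρ_b·K_d/n = 1 + 1.89×4.0/0.29 = 27.07
Contaminant velocity v_c = v/R = 0.5431/27.07 = 0.02006 m/d
t = L/v_c = 356/0.02006 = 17740 d
   = 17740/365 = 48.6 yr

48.6 years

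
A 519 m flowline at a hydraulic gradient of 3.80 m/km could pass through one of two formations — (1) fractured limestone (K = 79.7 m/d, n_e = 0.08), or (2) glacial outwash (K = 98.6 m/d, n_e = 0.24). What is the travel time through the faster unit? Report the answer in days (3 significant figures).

Unit 1 (fractured limestone): v = 79.7×0.0038/0.08 = 3.786 m/d, t = 519/3.786 = 137.1 d
Unit 2 (glacial outwash): v = 98.6×0.0038/0.24 = 1.561 m/d, t = 519/1.561 = 332.4 d
Faster unit: t = 137 d

137 days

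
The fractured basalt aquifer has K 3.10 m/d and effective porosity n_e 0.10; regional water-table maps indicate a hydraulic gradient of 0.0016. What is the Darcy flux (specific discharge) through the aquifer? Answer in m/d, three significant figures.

0.00496 m/d

Darcy flux q = K·i = 3.10 × 0.0016 = 0.004960 m/d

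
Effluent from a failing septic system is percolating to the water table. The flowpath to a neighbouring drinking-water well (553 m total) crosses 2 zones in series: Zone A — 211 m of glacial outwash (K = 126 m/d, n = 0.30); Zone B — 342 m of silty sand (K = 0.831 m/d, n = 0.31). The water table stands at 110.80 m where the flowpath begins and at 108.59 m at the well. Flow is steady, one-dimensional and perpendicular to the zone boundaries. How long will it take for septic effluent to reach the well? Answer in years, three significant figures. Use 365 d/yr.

Total head drop ΔH = 110.80 − 108.59 = 2.21 m
Continuity: the same q passes through each zone, so ΔH = q·Σ(L_j/K_j) — the zones act as resistances in series.
Σ(L/K) = 211/126 + 342/0.831 = 1.675 + 411.6 = 413.2 d
q = ΔH / Σ(L/K) = 2.21 / 413.2 = 0.005348 m/d (same in every zone)
Zone A: v = q/n = 0.005348/0.30 = 0.01783 m/d → t_A = 211/0.01783 = 11840 d
Zone B: v = q/n = 0.005348/0.31 = 0.01725 m/d → t_B = 342/0.01725 = 19820 d
Total t = 11840 + 19820 = 31660 d
   = 31660 / 365 = 86.7 yr

86.7 years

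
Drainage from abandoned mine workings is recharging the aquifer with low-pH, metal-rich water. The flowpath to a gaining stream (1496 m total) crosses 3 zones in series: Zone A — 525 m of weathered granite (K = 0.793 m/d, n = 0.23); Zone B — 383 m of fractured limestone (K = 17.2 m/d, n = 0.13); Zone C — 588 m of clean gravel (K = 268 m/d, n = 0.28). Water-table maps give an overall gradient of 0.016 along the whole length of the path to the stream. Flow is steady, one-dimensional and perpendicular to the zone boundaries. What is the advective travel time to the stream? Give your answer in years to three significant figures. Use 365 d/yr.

Steady 1-D flow in series ⇒ the Darcy flux q is identical in every zone and the zone head losses add (resistances L/K in series).
Σ(L/K) = 525/0.793 + 383/17.2 + 588/268 = 662.0 + 22.27 + 2.194 = 686.5 d
K_eq = L_total / Σ(L/K) = 1496 / 686.5 = 2.179 m/d
q = K_eq · i = 2.179 × 0.016 = 0.03487 m/d (same in every zone)
Zone A: v = q/n = 0.03487/0.23 = 0.1516 m/d → t_A = 525/0.1516 = 3463 d
Zone B: v = q/n = 0.03487/0.13 = 0.2682 m/d → t_B = 383/0.2682 = 1428 d
Zone C: v = q/n = 0.03487/0.28 = 0.1245 m/d → t_C = 588/0.1245 = 4722 d
Total t = 3463 + 1428 + 4722 = 9613 d
   = 9613 / 365 = 26.3 yr

26.3 years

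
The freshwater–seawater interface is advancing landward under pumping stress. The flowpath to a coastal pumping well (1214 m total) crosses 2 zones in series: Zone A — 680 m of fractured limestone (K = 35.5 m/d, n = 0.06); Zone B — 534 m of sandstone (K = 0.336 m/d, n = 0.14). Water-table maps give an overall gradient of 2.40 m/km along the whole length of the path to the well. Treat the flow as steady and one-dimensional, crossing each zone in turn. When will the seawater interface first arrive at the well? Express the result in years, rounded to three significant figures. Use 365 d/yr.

Steady 1-D flow in series ⇒ the Darcy flux q is identical in every zone and the zone head losses add (resistances L/K in series).
Σ(L/K) = 680/35.5 + 534/0.336 = 19.15 + 1589 = 1608 d
K_eq = L_total / Σ(L/K) = 1214 / 1608 = 0.7548 m/d
q = K_eq · i = 0.7548 × 0.0024 = 0.001811 m/d (same in every zone)
Zone A: v = q/n = 0.001811/0.06 = 0.03019 m/d → t_A = 680/0.03019 = 22520 d
Zone B: v = q/n = 0.001811/0.14 = 0.01294 m/d → t_B = 534/0.01294 = 41270 d
Total t = 22520 + 41270 = 63790 d
   = 63790 / 365 = 175 yr

175 years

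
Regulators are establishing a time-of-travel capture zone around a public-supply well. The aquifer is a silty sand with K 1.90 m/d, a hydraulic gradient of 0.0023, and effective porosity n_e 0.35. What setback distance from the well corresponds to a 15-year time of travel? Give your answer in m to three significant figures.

68.4 m

q = Ki = 1.90 × 0.0023 = 0.004370 m/d
Seepage velocity v = q / n = 0.004370 / 0.35 = 0.01249 m/d
T = 15 yr × 365 = 5475 d
L = v × T = 0.01249 × 5475 = 68.36 m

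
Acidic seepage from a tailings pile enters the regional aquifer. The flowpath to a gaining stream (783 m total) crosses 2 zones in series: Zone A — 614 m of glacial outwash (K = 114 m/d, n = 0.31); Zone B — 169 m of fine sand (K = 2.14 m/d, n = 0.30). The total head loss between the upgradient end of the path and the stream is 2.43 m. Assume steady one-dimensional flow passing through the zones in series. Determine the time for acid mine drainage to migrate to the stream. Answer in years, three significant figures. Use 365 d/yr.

22.9 years

Steady 1-D flow in series ⇒ the Darcy flux q is identical in every zone and the zone head losses add (resistances L/K in series).
Σ(L/K) = 614/114 + 169/2.14 = 5.386 + 78.97 = 84.36 d
q = ΔH / Σ(L/K) = 2.43 / 84.36 = 0.02881 m/d (same in every zone)
Zone A: v = q/n = 0.02881/0.31 = 0.09292 m/d → t_A = 614/0.09292 = 6608 d
Zone B: v = q/n = 0.02881/0.30 = 0.09602 m/d → t_B = 169/0.09602 = 1760 d
Total t = 6608 + 1760 = 8368 d
   = 8368 / 365 = 22.9 yr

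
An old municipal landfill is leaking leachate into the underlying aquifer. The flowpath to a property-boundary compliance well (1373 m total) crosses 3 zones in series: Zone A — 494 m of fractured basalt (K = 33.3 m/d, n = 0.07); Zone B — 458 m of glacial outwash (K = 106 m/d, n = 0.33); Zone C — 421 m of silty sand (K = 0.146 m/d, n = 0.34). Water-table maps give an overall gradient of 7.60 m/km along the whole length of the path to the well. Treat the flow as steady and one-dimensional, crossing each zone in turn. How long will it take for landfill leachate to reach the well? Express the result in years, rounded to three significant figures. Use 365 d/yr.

251 years

Steady 1-D flow in series ⇒ the Darcy flux q is identical in every zone and the zone head losses add (resistances L/K in series).
Σ(L/K) = 494/33.3 + 458/106 + 421/0.146 = 14.83 + 4.321 + 2884 = 2903 d
K_eq = L_total / Σ(L/K) = 1373 / 2903 = 0.4730 m/d
q = K_eq · i = 0.4730 × 0.0076 = 0.003595 m/d (same in every zone)
Zone A: v = q/n = 0.003595/0.07 = 0.05135 m/d → t_A = 494/0.05135 = 9619 d
Zone B: v = q/n = 0.003595/0.33 = 0.01089 m/d → t_B = 458/0.01089 = 42040 d
Zone C: v = q/n = 0.003595/0.34 = 0.01057 m/d → t_C = 421/0.01057 = 39820 d
Total t = 9619 + 42040 + 39820 = 91480 d
   = 91480 / 365 = 251 yr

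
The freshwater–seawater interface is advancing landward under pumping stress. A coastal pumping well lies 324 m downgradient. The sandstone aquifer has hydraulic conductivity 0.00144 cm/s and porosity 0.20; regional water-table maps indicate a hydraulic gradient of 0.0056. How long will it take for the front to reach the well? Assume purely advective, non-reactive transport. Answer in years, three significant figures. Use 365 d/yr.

K = 0.00144 cm/s × 864 = 1.244 m/d
q = Ki = 1.244 × 0.0056 = 0.006967 m/d
v_s = q/n_e = 0.006967/0.20 = 0.03484 m/d
t = L / v = 324 / 0.03484 = 9301 d
   = 9301 / 365 = 25.5 yr

25.5 years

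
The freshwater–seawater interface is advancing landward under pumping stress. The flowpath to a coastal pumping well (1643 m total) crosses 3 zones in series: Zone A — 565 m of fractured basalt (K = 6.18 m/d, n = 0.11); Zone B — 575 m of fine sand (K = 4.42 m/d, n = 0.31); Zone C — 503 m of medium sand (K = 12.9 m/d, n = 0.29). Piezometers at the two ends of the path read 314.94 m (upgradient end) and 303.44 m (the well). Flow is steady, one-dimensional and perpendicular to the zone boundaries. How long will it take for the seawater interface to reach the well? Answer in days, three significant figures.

Total head drop ΔH = 314.94 − 303.44 = 11.50 m
Steady 1-D flow in series ⇒ the Darcy flux q is identical in every zone and the zone head losses add (resistances L/K in series).
Σ(L/K) = 565/6.18 + 575/4.42 + 503/12.9 = 91.42 + 130.1 + 38.99 = 260.5 d
q = ΔH / Σ(L/K) = 11.50 / 260.5 = 0.04414 m/d (same in every zone)
Zone A: v = q/n = 0.04414/0.11 = 0.4013 m/d → t_A = 565/0.4013 = 1408 d
Zone B: v = q/n = 0.04414/0.31 = 0.1424 m/d → t_B = 575/0.1424 = 4038 d
Zone C: v = q/n = 0.04414/0.29 = 0.1522 m/d → t_C = 503/0.1522 = 3304 d
Total t = 1408 + 4038 + 3304 = 8750 d

8750 days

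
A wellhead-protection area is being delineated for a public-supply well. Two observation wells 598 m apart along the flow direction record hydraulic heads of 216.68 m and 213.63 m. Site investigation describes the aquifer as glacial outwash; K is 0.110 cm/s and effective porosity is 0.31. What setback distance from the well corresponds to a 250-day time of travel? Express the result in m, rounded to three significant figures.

391 m

Hydraulic gradient i = (216.68 − 213.63) / 598 = 3.05 / 598 = 0.005100
K = 0.110 cm/s × 864 = 95.04 m/d
Specific discharge q = 95.04 × 0.005100 = 0.4847 m/d
Seepage velocity v = q / n = 0.4847 / 0.31 = 1.564 m/d
L = v × T = 1.564 × 250 = 390.9 m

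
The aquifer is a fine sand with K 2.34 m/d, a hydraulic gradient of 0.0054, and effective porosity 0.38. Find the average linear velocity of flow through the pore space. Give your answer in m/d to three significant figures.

0.0333 m/d

Specific discharge q = 2.34 × 0.0054 = 0.01264 m/d
Average linear velocity = 0.01264 / 0.38 = 0.03325 m/d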